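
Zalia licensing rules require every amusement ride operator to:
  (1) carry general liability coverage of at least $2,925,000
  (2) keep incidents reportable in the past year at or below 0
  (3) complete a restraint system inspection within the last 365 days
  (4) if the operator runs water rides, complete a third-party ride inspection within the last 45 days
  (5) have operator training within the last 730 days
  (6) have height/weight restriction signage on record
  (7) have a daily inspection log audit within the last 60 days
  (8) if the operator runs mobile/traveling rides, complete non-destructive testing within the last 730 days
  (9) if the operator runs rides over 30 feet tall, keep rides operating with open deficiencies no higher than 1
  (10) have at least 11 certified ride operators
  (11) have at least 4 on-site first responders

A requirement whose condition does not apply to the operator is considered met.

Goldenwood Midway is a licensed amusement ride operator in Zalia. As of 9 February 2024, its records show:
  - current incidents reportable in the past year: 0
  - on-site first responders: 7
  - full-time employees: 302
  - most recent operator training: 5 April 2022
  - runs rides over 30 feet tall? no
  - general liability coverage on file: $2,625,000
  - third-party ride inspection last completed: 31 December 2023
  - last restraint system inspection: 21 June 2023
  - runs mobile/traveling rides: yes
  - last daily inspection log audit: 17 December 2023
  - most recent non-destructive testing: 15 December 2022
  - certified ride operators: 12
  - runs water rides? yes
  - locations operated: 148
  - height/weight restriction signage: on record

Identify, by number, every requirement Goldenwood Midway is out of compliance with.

1. general liability coverage $2,625,000 < $2,925,000 → not met
2. incidents reportable in the past year 0 ≤ 0 → met
3. restraint system inspection 233 days ago vs limit 365 → met
4. condition 'runs water rides' holds; third-party ride inspection 40 days ago vs limit 45 → met
5. operator training 675 days ago vs limit 730 → met
6. height/weight restriction signage present → met
7. daily inspection log audit 54 days ago vs limit 60 → met
8. condition 'runs mobile/traveling rides' holds; non-destructive testing 421 days ago vs limit 730 → met
9. condition 'runs rides over 30 feet tall' does not hold → requirement n/a → met
10. certified ride operators 12 ≥ 11 → met
11. on-site first responders 7 ≥ 4 → met
Not met: 1

1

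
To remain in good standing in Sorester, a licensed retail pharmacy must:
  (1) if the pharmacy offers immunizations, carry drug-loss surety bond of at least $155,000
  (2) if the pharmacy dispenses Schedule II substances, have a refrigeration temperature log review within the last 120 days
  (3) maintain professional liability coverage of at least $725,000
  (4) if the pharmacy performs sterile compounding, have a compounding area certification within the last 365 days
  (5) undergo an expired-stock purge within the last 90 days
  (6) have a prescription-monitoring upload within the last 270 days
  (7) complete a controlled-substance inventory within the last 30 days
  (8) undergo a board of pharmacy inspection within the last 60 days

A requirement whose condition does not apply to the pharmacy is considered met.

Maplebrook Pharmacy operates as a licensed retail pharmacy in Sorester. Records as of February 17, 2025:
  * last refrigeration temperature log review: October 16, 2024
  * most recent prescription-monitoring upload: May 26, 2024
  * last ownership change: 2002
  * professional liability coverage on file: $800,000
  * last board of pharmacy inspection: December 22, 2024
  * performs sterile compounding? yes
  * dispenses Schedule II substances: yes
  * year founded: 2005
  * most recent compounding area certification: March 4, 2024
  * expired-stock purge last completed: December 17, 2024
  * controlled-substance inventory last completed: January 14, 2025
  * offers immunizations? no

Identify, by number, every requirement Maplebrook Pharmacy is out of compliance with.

2, 7

1. condition 'offers immunizations' does not hold → requirement n/a → met
2. condition 'dispenses Schedule II substances' holds; refrigeration temperature log review 124 days ago vs limit 120 → not met
3. professional liability coverage $800,000 ≥ $725,000 → met
4. condition 'performs sterile compounding' holds; compounding area certification 350 days ago vs limit 365 → met
5. expired-stock purge 62 days ago vs limit 90 → met
6. prescription-monitoring upload 267 days ago vs limit 270 → met
7. controlled-substance inventory 34 days ago vs limit 30 → not met
8. board of pharmacy inspection 57 days ago vs limit 60 → met
Not met: 2, 7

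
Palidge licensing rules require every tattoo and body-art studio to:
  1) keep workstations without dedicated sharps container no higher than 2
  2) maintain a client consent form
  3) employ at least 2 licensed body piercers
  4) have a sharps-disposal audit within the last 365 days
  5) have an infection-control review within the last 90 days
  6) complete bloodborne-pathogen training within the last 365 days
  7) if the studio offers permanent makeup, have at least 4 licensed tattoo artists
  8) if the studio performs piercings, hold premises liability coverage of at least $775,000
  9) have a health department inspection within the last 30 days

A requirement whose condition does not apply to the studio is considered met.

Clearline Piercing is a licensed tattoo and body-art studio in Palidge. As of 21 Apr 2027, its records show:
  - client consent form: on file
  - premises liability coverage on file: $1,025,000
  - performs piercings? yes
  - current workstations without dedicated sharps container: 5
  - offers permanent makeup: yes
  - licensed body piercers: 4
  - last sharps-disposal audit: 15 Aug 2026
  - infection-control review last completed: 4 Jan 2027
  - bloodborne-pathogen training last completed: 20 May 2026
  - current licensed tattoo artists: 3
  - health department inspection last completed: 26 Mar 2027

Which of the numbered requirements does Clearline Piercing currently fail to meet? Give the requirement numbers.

1, 5, 7

1. workstations without dedicated sharps container 5 > 2 → not met
2. client consent form present → met
3. licensed body piercers 4 ≥ 2 → met
4. sharps-disposal audit 249 days ago vs limit 365 → met
5. infection-control review 107 days ago vs limit 90 → not met
6. bloodborne-pathogen training 336 days ago vs limit 365 → met
7. condition 'offers permanent makeup' holds; licensed tattoo artists 3 < 4 → not met
8. condition 'performs piercings' holds; premises liability coverage $1,025,000 ≥ $775,000 → met
9. health department inspection 26 days ago vs limit 30 → met
Not met: 1, 5, 7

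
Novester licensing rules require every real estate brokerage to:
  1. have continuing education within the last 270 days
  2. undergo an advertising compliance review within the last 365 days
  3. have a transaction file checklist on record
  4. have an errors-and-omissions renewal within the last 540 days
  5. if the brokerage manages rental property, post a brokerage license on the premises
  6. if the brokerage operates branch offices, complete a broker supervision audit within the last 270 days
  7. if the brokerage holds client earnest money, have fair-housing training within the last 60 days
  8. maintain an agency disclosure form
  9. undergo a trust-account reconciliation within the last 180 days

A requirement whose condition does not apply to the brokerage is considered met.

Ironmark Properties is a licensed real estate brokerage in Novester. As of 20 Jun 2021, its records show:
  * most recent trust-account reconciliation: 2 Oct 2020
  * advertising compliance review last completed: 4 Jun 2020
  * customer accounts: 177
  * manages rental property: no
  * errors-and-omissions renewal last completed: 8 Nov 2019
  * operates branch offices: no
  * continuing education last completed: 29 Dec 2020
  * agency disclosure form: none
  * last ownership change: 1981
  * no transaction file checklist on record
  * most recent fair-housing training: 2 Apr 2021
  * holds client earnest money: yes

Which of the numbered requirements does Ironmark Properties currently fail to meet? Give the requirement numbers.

1. continuing education 173 days ago vs limit 270 → met
2. advertising compliance review 381 days ago vs limit 365 → not met
3. transaction file checklist absent → not met
4. errors-and-omissions renewal 590 days ago vs limit 540 → not met
5. condition 'manages rental property' does not hold → requirement n/a → met
6. condition 'operates branch offices' does not hold → requirement n/a → met
7. condition 'holds client earnest money' holds; fair-housing training 79 days ago vs limit 60 → not met
8. agency disclosure form absent → not met
9. trust-account reconciliation 261 days ago vs limit 180 → not met
Not met: 2, 3, 4, 7, 8, 9

2, 3, 4, 7, 8, 9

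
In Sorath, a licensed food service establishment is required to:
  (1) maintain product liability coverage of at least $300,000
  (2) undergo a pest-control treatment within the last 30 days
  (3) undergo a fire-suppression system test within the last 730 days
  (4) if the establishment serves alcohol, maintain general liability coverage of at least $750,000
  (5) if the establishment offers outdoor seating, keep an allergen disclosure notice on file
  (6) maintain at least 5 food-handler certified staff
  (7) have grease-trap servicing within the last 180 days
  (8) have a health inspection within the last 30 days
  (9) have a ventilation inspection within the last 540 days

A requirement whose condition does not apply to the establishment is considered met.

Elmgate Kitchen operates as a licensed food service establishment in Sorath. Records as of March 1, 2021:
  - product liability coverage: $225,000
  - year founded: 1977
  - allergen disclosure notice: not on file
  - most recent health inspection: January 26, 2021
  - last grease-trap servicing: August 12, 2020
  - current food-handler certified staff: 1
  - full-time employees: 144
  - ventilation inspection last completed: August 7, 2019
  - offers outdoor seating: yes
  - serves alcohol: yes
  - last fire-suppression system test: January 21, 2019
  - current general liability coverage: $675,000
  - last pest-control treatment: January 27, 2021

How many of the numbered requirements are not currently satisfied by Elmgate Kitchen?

1. product liability coverage $225,000 < $300,000 → not met
2. pest-control treatment 33 days ago vs limit 30 → not met
3. fire-suppression system test 770 days ago vs limit 730 → not met
4. condition 'serves alcohol' holds; general liability coverage $675,000 < $750,000 → not met
5. condition 'offers outdoor seating' holds; allergen disclosure notice absent → not met
6. food-handler certified staff 1 < 5 → not met
7. grease-trap servicing 201 days ago vs limit 180 → not met
8. health inspection 34 days ago vs limit 30 → not met
9. ventilation inspection 572 days ago vs limit 540 → not met
Not met: 9 of 9

9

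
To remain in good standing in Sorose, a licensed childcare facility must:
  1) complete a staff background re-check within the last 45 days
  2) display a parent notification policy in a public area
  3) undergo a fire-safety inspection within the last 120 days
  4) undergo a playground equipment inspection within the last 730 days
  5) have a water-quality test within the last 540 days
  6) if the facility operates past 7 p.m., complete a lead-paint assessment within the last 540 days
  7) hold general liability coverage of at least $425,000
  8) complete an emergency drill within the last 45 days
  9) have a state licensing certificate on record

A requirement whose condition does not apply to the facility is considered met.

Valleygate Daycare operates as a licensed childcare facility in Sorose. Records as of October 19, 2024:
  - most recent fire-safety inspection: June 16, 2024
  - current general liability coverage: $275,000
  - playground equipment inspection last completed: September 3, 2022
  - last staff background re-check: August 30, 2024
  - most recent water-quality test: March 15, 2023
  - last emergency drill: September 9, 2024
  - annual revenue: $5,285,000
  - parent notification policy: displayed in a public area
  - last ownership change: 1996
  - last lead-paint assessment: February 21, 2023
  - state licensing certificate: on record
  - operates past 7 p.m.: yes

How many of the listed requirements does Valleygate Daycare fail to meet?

6

1. staff background re-check 50 days ago vs limit 45 → not met
2. parent notification policy present → met
3. fire-safety inspection 125 days ago vs limit 120 → not met
4. playground equipment inspection 777 days ago vs limit 730 → not met
5. water-quality test 584 days ago vs limit 540 → not met
6. condition 'operates past 7 p.m.' holds; lead-paint assessment 606 days ago vs limit 540 → not met
7. general liability coverage $275,000 < $425,000 → not met
8. emergency drill 40 days ago vs limit 45 → met
9. state licensing certificate present → met
Not met: 6 of 9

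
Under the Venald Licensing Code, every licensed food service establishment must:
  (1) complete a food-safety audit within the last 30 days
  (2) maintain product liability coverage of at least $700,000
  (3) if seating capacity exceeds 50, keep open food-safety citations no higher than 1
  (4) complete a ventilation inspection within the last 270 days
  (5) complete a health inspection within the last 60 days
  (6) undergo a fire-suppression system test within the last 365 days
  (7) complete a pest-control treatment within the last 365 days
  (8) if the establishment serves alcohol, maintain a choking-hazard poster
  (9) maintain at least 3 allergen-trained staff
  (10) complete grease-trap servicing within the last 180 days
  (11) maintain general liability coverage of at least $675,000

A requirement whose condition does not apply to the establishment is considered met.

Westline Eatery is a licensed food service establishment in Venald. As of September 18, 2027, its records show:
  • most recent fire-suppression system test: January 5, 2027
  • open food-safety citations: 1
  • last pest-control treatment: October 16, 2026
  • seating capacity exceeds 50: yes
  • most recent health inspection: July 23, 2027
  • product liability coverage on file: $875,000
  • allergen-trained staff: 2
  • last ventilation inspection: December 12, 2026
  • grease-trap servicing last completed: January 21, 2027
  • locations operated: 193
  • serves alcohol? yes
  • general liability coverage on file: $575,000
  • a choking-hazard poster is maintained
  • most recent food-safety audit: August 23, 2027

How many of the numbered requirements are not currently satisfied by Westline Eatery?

4

1. food-safety audit 26 days ago vs limit 30 → met
2. product liability coverage $875,000 ≥ $700,000 → met
3. condition 'seating capacity exceeds 50' holds; open food-safety citations 1 ≤ 1 → met
4. ventilation inspection 280 days ago vs limit 270 → not met
5. health inspection 57 days ago vs limit 60 → met
6. fire-suppression system test 256 days ago vs limit 365 → met
7. pest-control treatment 337 days ago vs limit 365 → met
8. condition 'serves alcohol' holds; choking-hazard poster present → met
9. allergen-trained staff 2 < 3 → not met
10. grease-trap servicing 240 days ago vs limit 180 → not met
11. general liability coverage $575,000 < $675,000 → not met
Not met: 4 of 11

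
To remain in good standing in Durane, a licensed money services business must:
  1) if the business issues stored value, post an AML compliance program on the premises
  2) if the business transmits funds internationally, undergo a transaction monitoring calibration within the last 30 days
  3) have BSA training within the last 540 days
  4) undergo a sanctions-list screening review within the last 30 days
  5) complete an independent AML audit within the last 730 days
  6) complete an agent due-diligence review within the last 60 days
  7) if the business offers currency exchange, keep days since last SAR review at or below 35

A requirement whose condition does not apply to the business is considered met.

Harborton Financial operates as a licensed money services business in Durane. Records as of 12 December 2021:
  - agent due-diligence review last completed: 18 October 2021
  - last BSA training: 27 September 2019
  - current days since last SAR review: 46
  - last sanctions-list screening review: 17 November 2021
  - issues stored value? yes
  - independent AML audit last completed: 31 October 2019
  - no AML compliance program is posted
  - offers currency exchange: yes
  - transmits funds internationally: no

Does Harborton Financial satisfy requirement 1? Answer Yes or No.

1. condition 'issues stored value' holds; AML compliance program absent → not met

No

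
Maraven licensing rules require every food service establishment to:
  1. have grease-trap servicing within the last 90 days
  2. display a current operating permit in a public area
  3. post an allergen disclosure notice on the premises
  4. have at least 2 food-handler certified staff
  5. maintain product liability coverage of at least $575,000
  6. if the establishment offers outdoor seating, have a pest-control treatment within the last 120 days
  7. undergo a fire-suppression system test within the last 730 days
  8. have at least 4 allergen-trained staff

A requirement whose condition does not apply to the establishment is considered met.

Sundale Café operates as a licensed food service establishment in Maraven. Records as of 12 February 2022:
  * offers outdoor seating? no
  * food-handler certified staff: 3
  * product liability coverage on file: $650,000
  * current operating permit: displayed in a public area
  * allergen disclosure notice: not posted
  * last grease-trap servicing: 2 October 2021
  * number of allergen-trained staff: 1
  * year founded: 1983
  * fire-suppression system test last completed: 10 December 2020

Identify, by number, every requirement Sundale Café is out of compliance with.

1, 3, 8

1. grease-trap servicing 133 days ago vs limit 90 → not met
2. current operating permit present → met
3. allergen disclosure notice absent → not met
4. food-handler certified staff 3 ≥ 2 → met
5. product liability coverage $650,000 ≥ $575,000 → met
6. condition 'offers outdoor seating' does not hold → requirement n/a → met
7. fire-suppression system test 429 days ago vs limit 730 → met
8. allergen-trained staff 1 < 4 → not met
Not met: 1, 3, 8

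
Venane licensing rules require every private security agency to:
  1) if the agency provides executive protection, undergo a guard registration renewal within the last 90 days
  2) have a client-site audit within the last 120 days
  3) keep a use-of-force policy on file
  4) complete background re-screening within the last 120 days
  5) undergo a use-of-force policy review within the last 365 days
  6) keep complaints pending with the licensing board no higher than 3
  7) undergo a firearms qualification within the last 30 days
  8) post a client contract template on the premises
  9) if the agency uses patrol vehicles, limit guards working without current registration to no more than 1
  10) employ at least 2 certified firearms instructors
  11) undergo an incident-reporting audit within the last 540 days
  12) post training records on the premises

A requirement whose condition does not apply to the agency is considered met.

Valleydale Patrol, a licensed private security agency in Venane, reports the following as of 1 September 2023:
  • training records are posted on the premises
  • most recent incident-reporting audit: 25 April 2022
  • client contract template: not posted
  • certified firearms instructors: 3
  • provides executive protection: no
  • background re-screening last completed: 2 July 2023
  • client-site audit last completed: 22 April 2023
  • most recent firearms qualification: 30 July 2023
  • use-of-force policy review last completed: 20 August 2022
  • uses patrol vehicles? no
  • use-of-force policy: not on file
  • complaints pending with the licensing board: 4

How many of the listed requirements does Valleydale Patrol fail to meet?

6

1. condition 'provides executive protection' does not hold → requirement n/a → met
2. client-site audit 132 days ago vs limit 120 → not met
3. use-of-force policy absent → not met
4. background re-screening 61 days ago vs limit 120 → met
5. use-of-force policy review 377 days ago vs limit 365 → not met
6. complaints pending with the licensing board 4 > 3 → not met
7. firearms qualification 33 days ago vs limit 30 → not met
8. client contract template absent → not met
9. condition 'uses patrol vehicles' does not hold → requirement n/a → met
10. certified firearms instructors 3 ≥ 2 → met
11. incident-reporting audit 494 days ago vs limit 540 → met
12. training records present → met
Not met: 6 of 12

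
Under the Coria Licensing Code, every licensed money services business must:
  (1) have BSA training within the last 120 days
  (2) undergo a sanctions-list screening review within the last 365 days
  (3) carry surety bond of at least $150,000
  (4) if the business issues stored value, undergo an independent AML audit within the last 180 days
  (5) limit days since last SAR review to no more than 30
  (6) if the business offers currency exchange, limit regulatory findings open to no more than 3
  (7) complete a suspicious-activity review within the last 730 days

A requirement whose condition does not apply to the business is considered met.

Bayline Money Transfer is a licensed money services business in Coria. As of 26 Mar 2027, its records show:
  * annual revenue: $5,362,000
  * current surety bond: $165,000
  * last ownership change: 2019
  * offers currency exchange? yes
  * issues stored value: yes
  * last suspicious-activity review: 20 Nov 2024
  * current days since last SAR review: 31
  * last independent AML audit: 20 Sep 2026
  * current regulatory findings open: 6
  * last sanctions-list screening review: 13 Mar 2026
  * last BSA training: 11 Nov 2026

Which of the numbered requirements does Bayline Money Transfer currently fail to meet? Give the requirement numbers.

1, 2, 4, 5, 6, 7

1. BSA training 135 days ago vs limit 120 → not met
2. sanctions-list screening review 378 days ago vs limit 365 → not met
3. surety bond $165,000 ≥ $150,000 → met
4. condition 'issues stored value' holds; independent AML audit 187 days ago vs limit 180 → not met
5. days since last SAR review 31 > 30 → not met
6. condition 'offers currency exchange' holds; regulatory findings open 6 > 3 → not met
7. suspicious-activity review 856 days ago vs limit 730 → not met
Not met: 1, 2, 4, 5, 6, 7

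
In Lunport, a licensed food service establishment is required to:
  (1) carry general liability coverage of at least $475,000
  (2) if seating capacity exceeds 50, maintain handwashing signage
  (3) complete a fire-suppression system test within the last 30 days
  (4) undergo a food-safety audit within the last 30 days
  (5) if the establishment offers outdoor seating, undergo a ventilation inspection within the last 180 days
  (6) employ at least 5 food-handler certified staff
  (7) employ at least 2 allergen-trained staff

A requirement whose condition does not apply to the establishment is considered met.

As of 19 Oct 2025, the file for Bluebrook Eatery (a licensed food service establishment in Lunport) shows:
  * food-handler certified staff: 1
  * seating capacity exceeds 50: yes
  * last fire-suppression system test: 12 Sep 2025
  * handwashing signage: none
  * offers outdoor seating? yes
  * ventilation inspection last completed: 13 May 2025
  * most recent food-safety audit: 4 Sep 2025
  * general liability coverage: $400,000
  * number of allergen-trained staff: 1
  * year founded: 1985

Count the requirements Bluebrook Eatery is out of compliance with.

1. general liability coverage $400,000 < $475,000 → not met
2. condition 'seating capacity exceeds 50' holds; handwashing signage absent → not met
3. fire-suppression system test 37 days ago vs limit 30 → not met
4. food-safety audit 45 days ago vs limit 30 → not met
5. condition 'offers outdoor seating' holds; ventilation inspection 159 days ago vs limit 180 → met
6. food-handler certified staff 1 < 5 → not met
7. allergen-trained staff 1 < 2 → not met
Not met: 6 of 7

6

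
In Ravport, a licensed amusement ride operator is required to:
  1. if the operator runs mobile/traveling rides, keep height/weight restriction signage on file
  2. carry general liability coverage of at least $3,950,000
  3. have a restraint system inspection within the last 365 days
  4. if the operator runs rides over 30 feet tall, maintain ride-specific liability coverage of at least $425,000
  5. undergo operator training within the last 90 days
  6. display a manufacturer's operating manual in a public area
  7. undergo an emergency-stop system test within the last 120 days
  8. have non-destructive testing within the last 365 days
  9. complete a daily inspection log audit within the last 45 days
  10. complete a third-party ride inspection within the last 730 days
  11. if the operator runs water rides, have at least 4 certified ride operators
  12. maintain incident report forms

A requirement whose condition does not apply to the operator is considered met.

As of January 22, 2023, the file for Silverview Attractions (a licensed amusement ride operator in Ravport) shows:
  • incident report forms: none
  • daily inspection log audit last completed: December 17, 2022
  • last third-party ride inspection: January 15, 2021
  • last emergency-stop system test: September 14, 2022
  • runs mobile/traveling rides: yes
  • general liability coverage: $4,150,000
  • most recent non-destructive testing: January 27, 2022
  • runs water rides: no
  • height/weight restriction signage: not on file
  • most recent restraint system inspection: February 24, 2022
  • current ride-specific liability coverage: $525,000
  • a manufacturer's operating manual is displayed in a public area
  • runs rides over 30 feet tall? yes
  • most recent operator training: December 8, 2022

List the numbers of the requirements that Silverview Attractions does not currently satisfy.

1. condition 'runs mobile/traveling rides' holds; height/weight restriction signage absent → not met
2. general liability coverage $4,150,000 ≥ $3,950,000 → met
3. restraint system inspection 332 days ago vs limit 365 → met
4. condition 'runs rides over 30 feet tall' holds; ride-specific liability coverage $525,000 ≥ $425,000 → met
5. operator training 45 days ago vs limit 90 → met
6. manufacturer's operating manual present → met
7. emergency-stop system test 130 days ago vs limit 120 → not met
8. non-destructive testing 360 days ago vs limit 365 → met
9. daily inspection log audit 36 days ago vs limit 45 → met
10. third-party ride inspection 737 days ago vs limit 730 → not met
11. condition 'runs water rides' does not hold → requirement n/a → met
12. incident report forms absent → not met
Not met: 1, 7, 10, 12

1, 7, 10, 12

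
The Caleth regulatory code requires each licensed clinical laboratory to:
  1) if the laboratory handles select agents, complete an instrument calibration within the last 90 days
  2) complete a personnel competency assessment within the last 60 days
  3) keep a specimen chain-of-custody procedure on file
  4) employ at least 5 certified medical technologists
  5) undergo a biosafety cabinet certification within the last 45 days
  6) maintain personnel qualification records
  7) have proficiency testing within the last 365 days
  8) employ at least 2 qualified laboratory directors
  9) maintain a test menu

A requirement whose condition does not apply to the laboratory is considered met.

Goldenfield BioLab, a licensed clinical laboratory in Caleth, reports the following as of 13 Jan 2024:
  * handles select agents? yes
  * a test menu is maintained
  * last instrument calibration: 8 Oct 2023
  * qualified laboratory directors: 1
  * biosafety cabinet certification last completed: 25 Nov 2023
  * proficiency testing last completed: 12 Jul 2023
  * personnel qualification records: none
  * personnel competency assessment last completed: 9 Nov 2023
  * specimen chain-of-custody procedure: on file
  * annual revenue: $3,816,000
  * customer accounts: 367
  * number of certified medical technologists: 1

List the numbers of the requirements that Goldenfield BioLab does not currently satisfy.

1. condition 'handles select agents' holds; instrument calibration 97 days ago vs limit 90 → not met
2. personnel competency assessment 65 days ago vs limit 60 → not met
3. specimen chain-of-custody procedure present → met
4. certified medical technologists 1 < 5 → not met
5. biosafety cabinet certification 49 days ago vs limit 45 → not met
6. personnel qualification records absent → not met
7. proficiency testing 185 days ago vs limit 365 → met
8. qualified laboratory directors 1 < 2 → not met
9. test menu present → met
Not met: 1, 2, 4, 5, 6, 8

1, 2, 4, 5, 6, 8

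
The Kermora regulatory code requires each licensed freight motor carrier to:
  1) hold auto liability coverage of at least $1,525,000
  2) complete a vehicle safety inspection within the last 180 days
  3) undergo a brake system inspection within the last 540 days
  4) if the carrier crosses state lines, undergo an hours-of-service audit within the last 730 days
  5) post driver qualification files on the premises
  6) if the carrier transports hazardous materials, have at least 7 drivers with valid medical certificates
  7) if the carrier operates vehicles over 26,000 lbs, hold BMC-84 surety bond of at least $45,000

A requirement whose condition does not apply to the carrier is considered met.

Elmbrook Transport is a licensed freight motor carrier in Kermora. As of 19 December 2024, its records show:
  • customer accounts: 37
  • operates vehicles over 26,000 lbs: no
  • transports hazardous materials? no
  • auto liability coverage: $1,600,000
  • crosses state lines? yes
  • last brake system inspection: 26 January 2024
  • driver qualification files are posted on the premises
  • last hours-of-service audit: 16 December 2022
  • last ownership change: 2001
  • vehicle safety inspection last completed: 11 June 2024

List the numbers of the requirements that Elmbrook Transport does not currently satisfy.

2, 4

1. auto liability coverage $1,600,000 ≥ $1,525,000 → met
2. vehicle safety inspection 191 days ago vs limit 180 → not met
3. brake system inspection 328 days ago vs limit 540 → met
4. condition 'crosses state lines' holds; hours-of-service audit 734 days ago vs limit 730 → not met
5. driver qualification files present → met
6. condition 'transports hazardous materials' does not hold → requirement n/a → met
7. condition 'operates vehicles over 26,000 lbs' does not hold → requirement n/a → met
Not met: 2, 4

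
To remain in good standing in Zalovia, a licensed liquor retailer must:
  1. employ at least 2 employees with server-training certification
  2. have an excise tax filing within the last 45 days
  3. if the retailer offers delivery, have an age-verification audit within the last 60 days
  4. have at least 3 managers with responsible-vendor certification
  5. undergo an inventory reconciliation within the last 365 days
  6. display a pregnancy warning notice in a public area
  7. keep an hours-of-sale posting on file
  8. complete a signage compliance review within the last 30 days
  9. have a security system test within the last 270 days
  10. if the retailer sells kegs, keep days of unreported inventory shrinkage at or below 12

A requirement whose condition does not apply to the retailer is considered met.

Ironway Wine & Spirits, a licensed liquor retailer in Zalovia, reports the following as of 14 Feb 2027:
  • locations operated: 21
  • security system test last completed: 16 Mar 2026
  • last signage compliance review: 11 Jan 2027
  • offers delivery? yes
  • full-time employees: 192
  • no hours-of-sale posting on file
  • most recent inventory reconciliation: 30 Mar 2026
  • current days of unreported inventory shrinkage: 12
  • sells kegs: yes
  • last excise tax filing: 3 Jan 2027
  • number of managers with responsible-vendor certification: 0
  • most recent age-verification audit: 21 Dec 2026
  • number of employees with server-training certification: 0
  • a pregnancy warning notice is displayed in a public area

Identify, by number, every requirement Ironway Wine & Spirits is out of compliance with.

1. employees with server-training certification 0 < 2 → not met
2. excise tax filing 42 days ago vs limit 45 → met
3. condition 'offers delivery' holds; age-verification audit 55 days ago vs limit 60 → met
4. managers with responsible-vendor certification 0 < 3 → not met
5. inventory reconciliation 321 days ago vs limit 365 → met
6. pregnancy warning notice present → met
7. hours-of-sale posting absent → not met
8. signage compliance review 34 days ago vs limit 30 → not met
9. security system test 335 days ago vs limit 270 → not met
10. condition 'sells kegs' holds; days of unreported inventory shrinkage 12 ≤ 12 → met
Not met: 1, 4, 7, 8, 9

1, 4, 7, 8, 9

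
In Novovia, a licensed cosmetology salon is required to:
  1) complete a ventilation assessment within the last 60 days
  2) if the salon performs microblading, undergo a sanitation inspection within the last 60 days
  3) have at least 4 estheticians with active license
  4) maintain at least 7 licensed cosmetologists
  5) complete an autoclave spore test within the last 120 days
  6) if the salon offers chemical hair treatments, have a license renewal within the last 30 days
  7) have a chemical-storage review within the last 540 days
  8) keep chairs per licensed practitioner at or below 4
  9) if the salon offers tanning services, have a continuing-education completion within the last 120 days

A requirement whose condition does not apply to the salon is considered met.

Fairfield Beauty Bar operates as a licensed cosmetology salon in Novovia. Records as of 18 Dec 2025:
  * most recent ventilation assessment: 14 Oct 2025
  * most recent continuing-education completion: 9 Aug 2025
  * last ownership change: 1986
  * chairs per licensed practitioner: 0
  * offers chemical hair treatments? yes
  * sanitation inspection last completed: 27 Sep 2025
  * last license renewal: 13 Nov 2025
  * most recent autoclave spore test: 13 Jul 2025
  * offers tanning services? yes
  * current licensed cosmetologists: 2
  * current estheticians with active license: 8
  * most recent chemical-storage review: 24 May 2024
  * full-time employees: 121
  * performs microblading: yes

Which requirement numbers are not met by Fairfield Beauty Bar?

1, 2, 4, 5, 6, 7, 9

1. ventilation assessment 65 days ago vs limit 60 → not met
2. condition 'performs microblading' holds; sanitation inspection 82 days ago vs limit 60 → not met
3. estheticians with active license 8 ≥ 4 → met
4. licensed cosmetologists 2 < 7 → not met
5. autoclave spore test 158 days ago vs limit 120 → not met
6. condition 'offers chemical hair treatments' holds; license renewal 35 days ago vs limit 30 → not met
7. chemical-storage review 573 days ago vs limit 540 → not met
8. chairs per licensed practitioner 0 ≤ 4 → met
9. condition 'offers tanning services' holds; continuing-education completion 131 days ago vs limit 120 → not met
Not met: 1, 2, 4, 5, 6, 7, 9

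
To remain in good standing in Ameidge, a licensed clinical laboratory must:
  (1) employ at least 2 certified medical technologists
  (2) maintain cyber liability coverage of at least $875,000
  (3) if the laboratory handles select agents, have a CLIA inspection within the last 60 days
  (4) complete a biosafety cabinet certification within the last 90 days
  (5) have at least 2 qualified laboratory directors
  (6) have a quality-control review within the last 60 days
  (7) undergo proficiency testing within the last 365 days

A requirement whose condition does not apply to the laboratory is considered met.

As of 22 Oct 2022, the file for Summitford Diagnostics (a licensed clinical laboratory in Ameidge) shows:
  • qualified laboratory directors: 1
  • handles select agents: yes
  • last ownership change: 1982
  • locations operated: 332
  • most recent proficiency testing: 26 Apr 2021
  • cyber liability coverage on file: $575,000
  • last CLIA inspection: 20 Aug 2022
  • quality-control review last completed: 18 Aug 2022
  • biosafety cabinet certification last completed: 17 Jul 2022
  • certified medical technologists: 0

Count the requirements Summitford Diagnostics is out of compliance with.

7

1. certified medical technologists 0 < 2 → not met
2. cyber liability coverage $575,000 < $875,000 → not met
3. condition 'handles select agents' holds; CLIA inspection 63 days ago vs limit 60 → not met
4. biosafety cabinet certification 97 days ago vs limit 90 → not met
5. qualified laboratory directors 1 < 2 → not met
6. quality-control review 65 days ago vs limit 60 → not met
7. proficiency testing 544 days ago vs limit 365 → not met
Not met: 7 of 7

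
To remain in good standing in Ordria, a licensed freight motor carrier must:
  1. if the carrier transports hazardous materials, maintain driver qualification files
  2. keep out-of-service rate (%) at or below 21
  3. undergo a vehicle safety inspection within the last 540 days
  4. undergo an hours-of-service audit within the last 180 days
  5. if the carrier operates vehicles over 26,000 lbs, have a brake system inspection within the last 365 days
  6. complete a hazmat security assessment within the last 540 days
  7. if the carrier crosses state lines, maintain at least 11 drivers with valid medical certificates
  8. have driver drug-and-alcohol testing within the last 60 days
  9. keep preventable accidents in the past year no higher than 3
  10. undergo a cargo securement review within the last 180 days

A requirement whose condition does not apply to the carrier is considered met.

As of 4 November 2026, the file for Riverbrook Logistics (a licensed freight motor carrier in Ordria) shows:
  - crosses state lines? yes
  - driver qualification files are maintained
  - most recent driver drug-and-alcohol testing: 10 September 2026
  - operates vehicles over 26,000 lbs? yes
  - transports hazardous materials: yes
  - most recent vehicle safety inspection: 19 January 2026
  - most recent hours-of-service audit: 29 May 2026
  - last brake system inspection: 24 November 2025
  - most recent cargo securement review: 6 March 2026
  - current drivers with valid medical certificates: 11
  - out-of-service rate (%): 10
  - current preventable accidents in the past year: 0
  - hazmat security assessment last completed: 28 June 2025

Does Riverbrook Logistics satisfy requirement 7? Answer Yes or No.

7. condition 'crosses state lines' holds; drivers with valid medical certificates 11 ≥ 11 → met

Yes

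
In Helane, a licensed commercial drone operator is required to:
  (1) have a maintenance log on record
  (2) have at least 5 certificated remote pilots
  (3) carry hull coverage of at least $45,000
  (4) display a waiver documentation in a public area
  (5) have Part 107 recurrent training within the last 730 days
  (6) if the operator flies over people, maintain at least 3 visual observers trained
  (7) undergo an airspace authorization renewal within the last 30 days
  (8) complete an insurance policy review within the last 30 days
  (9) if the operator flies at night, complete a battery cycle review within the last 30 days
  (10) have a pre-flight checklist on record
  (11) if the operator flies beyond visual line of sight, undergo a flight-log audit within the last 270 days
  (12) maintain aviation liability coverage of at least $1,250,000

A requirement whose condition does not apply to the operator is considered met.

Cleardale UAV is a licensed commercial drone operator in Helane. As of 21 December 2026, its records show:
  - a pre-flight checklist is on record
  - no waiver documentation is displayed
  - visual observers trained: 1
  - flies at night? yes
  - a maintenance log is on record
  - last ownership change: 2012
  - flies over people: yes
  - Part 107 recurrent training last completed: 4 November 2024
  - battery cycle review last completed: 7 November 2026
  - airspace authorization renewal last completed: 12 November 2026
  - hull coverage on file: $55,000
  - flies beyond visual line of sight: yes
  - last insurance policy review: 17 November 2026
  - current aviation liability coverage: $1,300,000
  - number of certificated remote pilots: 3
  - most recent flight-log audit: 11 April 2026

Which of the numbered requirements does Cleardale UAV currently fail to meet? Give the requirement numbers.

1. maintenance log present → met
2. certificated remote pilots 3 < 5 → not met
3. hull coverage $55,000 ≥ $45,000 → met
4. waiver documentation absent → not met
5. Part 107 recurrent training 777 days ago vs limit 730 → not met
6. condition 'flies over people' holds; visual observers trained 1 < 3 → not met
7. airspace authorization renewal 39 days ago vs limit 30 → not met
8. insurance policy review 34 days ago vs limit 30 → not met
9. condition 'flies at night' holds; battery cycle review 44 days ago vs limit 30 → not met
10. pre-flight checklist present → met
11. condition 'flies beyond visual line of sight' holds; flight-log audit 254 days ago vs limit 270 → met
12. aviation liability coverage $1,300,000 ≥ $1,250,000 → met
Not met: 2, 4, 5, 6, 7, 8, 9

2, 4, 5, 6, 7, 8, 9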